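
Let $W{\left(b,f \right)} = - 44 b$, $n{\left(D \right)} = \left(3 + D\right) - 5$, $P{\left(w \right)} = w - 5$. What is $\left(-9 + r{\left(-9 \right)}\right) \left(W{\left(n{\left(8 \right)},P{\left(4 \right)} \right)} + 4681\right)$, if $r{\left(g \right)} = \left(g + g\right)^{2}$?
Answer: $1391355$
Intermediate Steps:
$r{\left(g \right)} = 4 g^{2}$ ($r{\left(g \right)} = \left(2 g\right)^{2} = 4 g^{2}$)
$P{\left(w \right)} = -5 + w$ ($P{\left(w \right)} = w - 5 = -5 + w$)
$n{\left(D \right)} = -2 + D$
$\left(-9 + r{\left(-9 \right)}\right) \left(W{\left(n{\left(8 \right)},P{\left(4 \right)} \right)} + 4681\right) = \left(-9 + 4 \left(-9\right)^{2}\right) \left(- 44 \left(-2 + 8\right) + 4681\right) = \left(-9 + 4 \cdot 81\right) \left(\left(-44\right) 6 + 4681\right) = \left(-9 + 324\right) \left(-264 + 4681\right) = 315 \cdot 4417 = 1391355$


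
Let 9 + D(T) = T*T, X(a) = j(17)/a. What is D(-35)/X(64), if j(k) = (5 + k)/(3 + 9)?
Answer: 466944/11 ≈ 42449.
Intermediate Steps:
j(k) = 5/12 + k/12 (j(k) = (5 + k)/12 = (5 + k)*(1/12) = 5/12 + k/12)
X(a) = 11/(6*a) (X(a) = (5/12 + (1/12)*17)/a = (5/12 + 17/12)/a = 11/(6*a))
D(T) = -9 + T**2 (D(T) = -9 + T*T = -9 + T**2)
D(-35)/X(64) = (-9 + (-35)**2)/(((11/6)/64)) = (-9 + 1225)/(((11/6)*(1/64))) = 1216/(11/384) = 1216*(384/11) = 466944/11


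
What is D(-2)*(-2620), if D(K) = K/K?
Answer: -2620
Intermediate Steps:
D(K) = 1
D(-2)*(-2620) = 1*(-2620) = -2620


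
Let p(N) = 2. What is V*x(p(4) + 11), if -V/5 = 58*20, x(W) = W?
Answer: -75400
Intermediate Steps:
V = -5800 (V = -290*20 = -5*1160 = -5800)
V*x(p(4) + 11) = -5800*(2 + 11) = -5800*13 = -75400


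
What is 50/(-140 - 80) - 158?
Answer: -3481/22 ≈ -158.23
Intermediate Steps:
50/(-140 - 80) - 158 = 50/(-220) - 158 = -1/220*50 - 158 = -5/22 - 158 = -3481/22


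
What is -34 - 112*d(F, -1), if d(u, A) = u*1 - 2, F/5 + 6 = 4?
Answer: 1310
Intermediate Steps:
F = -10 (F = -30 + 5*4 = -30 + 20 = -10)
d(u, A) = -2 + u (d(u, A) = u - 2 = -2 + u)
-34 - 112*d(F, -1) = -34 - 112*(-2 - 10) = -34 - 112*(-12) = -34 + 1344 = 1310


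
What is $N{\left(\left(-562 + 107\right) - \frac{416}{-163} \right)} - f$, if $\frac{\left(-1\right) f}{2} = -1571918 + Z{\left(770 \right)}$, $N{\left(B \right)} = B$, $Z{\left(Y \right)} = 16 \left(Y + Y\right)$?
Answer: $- \frac{504486377}{163} \approx -3.095 \cdot 10^{6}$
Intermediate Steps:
$Z{\left(Y \right)} = 32 Y$ ($Z{\left(Y \right)} = 16 \cdot 2 Y = 32 Y$)
$f = 3094556$ ($f = - 2 \left(-1571918 + 32 \cdot 770\right) = - 2 \left(-1571918 + 24640\right) = \left(-2\right) \left(-1547278\right) = 3094556$)
$N{\left(\left(-562 + 107\right) - \frac{416}{-163} \right)} - f = \left(\left(-562 + 107\right) - \frac{416}{-163}\right) - 3094556 = \left(-455 - - \frac{416}{163}\right) - 3094556 = \left(-455 + \frac{416}{163}\right) - 3094556 = - \frac{73749}{163} - 3094556 = - \frac{504486377}{163}$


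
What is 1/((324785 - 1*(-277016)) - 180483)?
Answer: 1/421318 ≈ 2.3735e-6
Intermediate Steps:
1/((324785 - 1*(-277016)) - 180483) = 1/((324785 + 277016) - 180483) = 1/(601801 - 180483) = 1/421318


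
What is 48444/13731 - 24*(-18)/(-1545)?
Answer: 7657132/2357155 ≈ 3.2485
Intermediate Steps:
48444/13731 - 24*(-18)/(-1545) = 48444*(1/13731) + 432*(-1/1545) = 16148/4577 - 144/515 = 7657132/2357155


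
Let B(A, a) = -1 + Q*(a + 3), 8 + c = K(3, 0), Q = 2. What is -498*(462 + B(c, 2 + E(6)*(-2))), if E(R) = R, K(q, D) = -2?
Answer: -222606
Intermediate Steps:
c = -10 (c = -8 - 2 = -10)
B(A, a) = 5 + 2*a (B(A, a) = -1 + 2*(a + 3) = -1 + 2*(3 + a) = -1 + (6 + 2*a) = 5 + 2*a)
-498*(462 + B(c, 2 + E(6)*(-2))) = -498*(462 + (5 + 2*(2 + 6*(-2)))) = -498*(462 + (5 + 2*(2 - 12))) = -498*(462 + (5 + 2*(-10))) = -498*(462 + (5 - 20)) = -498*(462 - 15) = -498*447 = -222606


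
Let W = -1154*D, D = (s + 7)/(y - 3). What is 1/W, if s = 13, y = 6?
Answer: -3/23080 ≈ -0.00012998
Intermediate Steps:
D = 20/3 (D = (13 + 7)/(6 - 3) = 20/3 ≈ 6.6667)
W = -23080/3 (W = -1154*20/3 = -23080/3 ≈ -7693.3)
1/W = 1/(-23080/3) = -3/23080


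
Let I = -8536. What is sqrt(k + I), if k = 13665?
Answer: sqrt(5129) ≈ 71.617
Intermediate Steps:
sqrt(k + I) = sqrt(13665 - 8536) = sqrt(5129)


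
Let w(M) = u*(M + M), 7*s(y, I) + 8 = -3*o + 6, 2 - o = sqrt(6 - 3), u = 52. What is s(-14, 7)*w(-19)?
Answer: 15808/7 - 5928*sqrt(3)/7 ≈ 791.49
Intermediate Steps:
o = 2 - sqrt(3) (o = 2 - sqrt(6 - 3) = 2 - sqrt(3) ≈ 0.26795)
s(y, I) = -8/7 + 3*sqrt(3)/7 (s(y, I) = -8/7 + (-3*(2 - sqrt(3)) + 6)/7 = -8/7 + ((-6 + 3*sqrt(3)) + 6)/7 = -8/7 + (3*sqrt(3))/7 = -8/7 + 3*sqrt(3)/7)
w(M) = 104*M (w(M) = 52*(M + M) = 52*(2*M) = 104*M)
s(-14, 7)*w(-19) = (-8/7 + 3*sqrt(3)/7)*(104*(-19)) = (-8/7 + 3*sqrt(3)/7)*(-1976) = 15808/7 - 5928*sqrt(3)/7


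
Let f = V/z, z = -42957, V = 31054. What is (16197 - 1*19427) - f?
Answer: -138720056/42957 ≈ -3229.3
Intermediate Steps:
f = -31054/42957 (f = 31054/(-42957) = 31054*(-1/42957) = -31054/42957 ≈ -0.72291)
(16197 - 1*19427) - f = (16197 - 1*19427) - 1*(-31054/42957) = (16197 - 19427) + 31054/42957 = -3230 + 31054/42957 = -138720056/42957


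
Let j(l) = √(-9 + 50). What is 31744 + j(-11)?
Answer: 31744 + √41 ≈ 31750.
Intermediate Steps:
j(l) = √41
31744 + j(-11) = 31744 + √41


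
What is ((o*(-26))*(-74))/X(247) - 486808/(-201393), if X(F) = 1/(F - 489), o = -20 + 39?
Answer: -1781633160128/201393 ≈ -8.8465e+6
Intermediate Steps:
o = 19
X(F) = 1/(-489 + F)
((o*(-26))*(-74))/X(247) - 486808/(-201393) = ((19*(-26))*(-74))/(1/(-489 + 247)) - 486808/(-201393) = (-494*(-74))/(1/(-242)) - 486808*(-1/201393) = 36556/(-1/242) + 486808/201393 = 36556*(-242) + 486808/201393 = -8846552 + 486808/201393 = -1781633160128/201393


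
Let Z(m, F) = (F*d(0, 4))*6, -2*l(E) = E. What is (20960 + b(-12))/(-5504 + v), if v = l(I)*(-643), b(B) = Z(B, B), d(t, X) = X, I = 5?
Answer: -41344/7793 ≈ -5.3053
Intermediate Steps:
l(E) = -E/2
Z(m, F) = 24*F (Z(m, F) = (F*4)*6 = (4*F)*6 = 24*F)
b(B) = 24*B
v = 3215/2 (v = -½*5*(-643) = -5/2*(-643) = 3215/2 ≈ 1607.5)
(20960 + b(-12))/(-5504 + v) = (20960 + 24*(-12))/(-5504 + 3215/2) = (20960 - 288)/(-7793/2) = 20672*(-2/7793) = -41344/7793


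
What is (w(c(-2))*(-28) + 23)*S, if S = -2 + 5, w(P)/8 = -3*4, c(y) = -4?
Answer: 8133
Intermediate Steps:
w(P) = -96 (w(P) = 8*(-3*4) = 8*(-12) = -96)
S = 3
(w(c(-2))*(-28) + 23)*S = (-96*(-28) + 23)*3 = (2688 + 23)*3 = 2711*3 = 8133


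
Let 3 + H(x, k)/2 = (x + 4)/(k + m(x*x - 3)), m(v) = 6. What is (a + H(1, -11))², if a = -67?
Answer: 5625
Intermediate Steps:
H(x, k) = -6 + 2*(4 + x)/(6 + k) (H(x, k) = -6 + 2*((x + 4)/(k + 6)) = -6 + 2*((4 + x)/(6 + k)) = -6 + 2*(4 + x)/(6 + k))
(a + H(1, -11))² = (-67 + 2*(-14 + 1 - 3*(-11))/(6 - 11))² = (-67 + 2*(-14 + 1 + 33)/(-5))² = (-67 + 2*(-⅕)*20)² = (-67 - 8)² = (-75)² = 5625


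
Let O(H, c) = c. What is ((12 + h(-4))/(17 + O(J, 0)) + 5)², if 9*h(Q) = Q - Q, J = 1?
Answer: 9409/289 ≈ 32.557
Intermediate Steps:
h(Q) = 0 (h(Q) = (Q - Q)/9 = (⅑)*0 = 0)
((12 + h(-4))/(17 + O(J, 0)) + 5)² = ((12 + 0)/(17 + 0) + 5)² = (12/17 + 5)² = (97/17)² = 9409/289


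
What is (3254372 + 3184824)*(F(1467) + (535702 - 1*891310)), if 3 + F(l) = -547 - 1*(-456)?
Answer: -2290434895592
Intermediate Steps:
F(l) = -94 (F(l) = -3 + (-547 - 1*(-456)) = -3 + (-547 + 456) = -3 - 91 = -94)
(3254372 + 3184824)*(F(1467) + (535702 - 1*891310)) = (3254372 + 3184824)*(-94 + (535702 - 1*891310)) = 6439196*(-94 + (535702 - 891310)) = 6439196*(-94 - 355608) = 6439196*(-355702) = -2290434895592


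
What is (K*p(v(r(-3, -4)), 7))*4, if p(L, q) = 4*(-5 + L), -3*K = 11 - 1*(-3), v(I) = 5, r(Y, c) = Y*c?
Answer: 0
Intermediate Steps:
K = -14/3 (K = -(11 - 1*(-3))/3 = -(11 + 3)/3 = -1/3*14 = -14/3 ≈ -4.6667)
p(L, q) = -20 + 4*L
(K*p(v(r(-3, -4)), 7))*4 = -14*(-20 + 4*5)/3*4 = -14*(-20 + 20)/3*4 = -14/3*0*4 = 0*4 = 0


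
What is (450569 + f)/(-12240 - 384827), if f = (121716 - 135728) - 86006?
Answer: -350551/397067 ≈ -0.88285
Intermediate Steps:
f = -100018 (f = -14012 - 86006 = -100018)
(450569 + f)/(-12240 - 384827) = (450569 - 100018)/(-12240 - 384827) = 350551/(-397067) = 350551*(-1/397067) = -350551/397067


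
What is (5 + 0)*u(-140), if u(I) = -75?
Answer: -375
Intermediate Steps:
(5 + 0)*u(-140) = (5 + 0)*(-75) = 5*(-75) = -375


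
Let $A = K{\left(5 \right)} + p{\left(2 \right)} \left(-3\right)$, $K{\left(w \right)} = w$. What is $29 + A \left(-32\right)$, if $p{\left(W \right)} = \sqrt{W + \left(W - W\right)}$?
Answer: $-131 + 96 \sqrt{2} \approx 4.7645$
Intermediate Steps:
$p{\left(W \right)} = \sqrt{W}$ ($p{\left(W \right)} = \sqrt{W + 0} = \sqrt{W}$)
$A = 5 - 3 \sqrt{2}$ ($A = 5 + \sqrt{2} \left(-3\right) = 5 - 3 \sqrt{2} \approx 0.75736$)
$29 + A \left(-32\right) = 29 + \left(5 - 3 \sqrt{2}\right) \left(-32\right) = 29 - \left(160 - 96 \sqrt{2}\right) = -131 + 96 \sqrt{2}$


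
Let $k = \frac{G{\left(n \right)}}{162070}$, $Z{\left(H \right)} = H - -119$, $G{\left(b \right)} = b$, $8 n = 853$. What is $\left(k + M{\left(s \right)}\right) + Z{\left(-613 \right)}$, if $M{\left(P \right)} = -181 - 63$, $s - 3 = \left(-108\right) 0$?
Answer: $- \frac{1121759}{1520} \approx -738.0$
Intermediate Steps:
$n = \frac{853}{8}$ ($n = \frac{1}{8} \cdot 853 = \frac{853}{8} \approx 106.63$)
$s = 3$ ($s = 3 - 0 = 3 + 0 = 3$)
$Z{\left(H \right)} = 119 + H$ ($Z{\left(H \right)} = H + 119 = 119 + H$)
$M{\left(P \right)} = -244$
$k = \frac{1}{1520}$ ($k = \frac{853}{8 \cdot 162070} = \frac{853}{8} \cdot \frac{1}{162070} = \frac{1}{1520} \approx 0.00065789$)
$\left(k + M{\left(s \right)}\right) + Z{\left(-613 \right)} = \left(\frac{1}{1520} - 244\right) + \left(119 - 613\right) = - \frac{370879}{1520} - 494 = - \frac{1121759}{1520}$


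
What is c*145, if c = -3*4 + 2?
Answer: -1450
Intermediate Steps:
c = -10 (c = -12 + 2 = -10)
c*145 = -10*145 = -1450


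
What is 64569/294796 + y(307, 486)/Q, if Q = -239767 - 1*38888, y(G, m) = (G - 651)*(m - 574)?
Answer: 9068410183/82146379380 ≈ 0.11039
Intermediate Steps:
y(G, m) = (-651 + G)*(-574 + m)
Q = -278655 (Q = -239767 - 38888 = -278655)
64569/294796 + y(307, 486)/Q = 64569/294796 + (373674 - 651*486 - 574*307 + 307*486)/(-278655) = 64569*(1/294796) + (373674 - 316386 - 176218 + 149202)*(-1/278655) = 64569/294796 + 30272*(-1/278655) = 64569/294796 - 30272/278655 = 9068410183/82146379380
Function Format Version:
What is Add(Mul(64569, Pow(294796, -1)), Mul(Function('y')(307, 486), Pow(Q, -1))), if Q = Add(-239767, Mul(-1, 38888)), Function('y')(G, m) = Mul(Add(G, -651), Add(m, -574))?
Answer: Rational(9068410183, 82146379380) ≈ 0.11039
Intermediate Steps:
Function('y')(G, m) = Mul(Add(-651, G), Add(-574, m))
Q = -278655 (Q = Add(-239767, -38888) = -278655)
Add(Mul(64569, Pow(294796, -1)), Mul(Function('y')(307, 486), Pow(Q, -1))) = Add(Mul(64569, Pow(294796, -1)), Mul(Add(373674, Mul(-651, 486), Mul(-574, 307), Mul(307, 486)), Pow(-278655, -1))) = Add(Mul(64569, Rational(1, 294796)), Mul(Add(373674, -316386, -176218, 149202), Rational(-1, 278655))) = Add(Rational(64569, 294796), Mul(30272, Rational(-1, 278655))) = Add(Rational(64569, 294796), Rational(-30272, 278655)) = Rational(9068410183, 82146379380)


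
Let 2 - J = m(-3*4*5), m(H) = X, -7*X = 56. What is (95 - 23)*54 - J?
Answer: 3878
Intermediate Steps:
X = -8 (X = -1/7*56 = -8)
m(H) = -8
J = 10 (J = 2 - 1*(-8) = 2 + 8 = 10)
(95 - 23)*54 - J = (95 - 23)*54 - 1*10 = 72*54 - 10 = 3888 - 10 = 3878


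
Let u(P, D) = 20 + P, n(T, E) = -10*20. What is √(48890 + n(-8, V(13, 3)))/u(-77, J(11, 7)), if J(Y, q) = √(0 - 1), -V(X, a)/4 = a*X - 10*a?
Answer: -√5410/19 ≈ -3.8712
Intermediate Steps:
V(X, a) = 40*a - 4*X*a (V(X, a) = -4*(a*X - 10*a) = -4*(X*a - 10*a) = -4*(-10*a + X*a) = 40*a - 4*X*a)
n(T, E) = -200
J(Y, q) = I (J(Y, q) = √(-1) = I)
√(48890 + n(-8, V(13, 3)))/u(-77, J(11, 7)) = √(48890 - 200)/(20 - 77) = √48690/(-57) = (3*√5410)*(-1/57) = -√5410/19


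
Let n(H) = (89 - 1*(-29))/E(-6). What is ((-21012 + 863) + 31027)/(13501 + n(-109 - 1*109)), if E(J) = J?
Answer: 16317/20222 ≈ 0.80689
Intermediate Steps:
n(H) = -59/3 (n(H) = (89 - 1*(-29))/(-6) = (89 + 29)*(-1/6) = 118*(-1/6) = -59/3)
((-21012 + 863) + 31027)/(13501 + n(-109 - 1*109)) = ((-21012 + 863) + 31027)/(13501 - 59/3) = (-20149 + 31027)/(40444/3) = 10878*(3/40444) = 16317/20222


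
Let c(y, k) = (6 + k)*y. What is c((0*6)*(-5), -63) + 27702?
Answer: 27702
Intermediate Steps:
c(y, k) = y*(6 + k)
c((0*6)*(-5), -63) + 27702 = ((0*6)*(-5))*(6 - 63) + 27702 = (0*(-5))*(-57) + 27702 = 0*(-57) + 27702 = 0 + 27702 = 27702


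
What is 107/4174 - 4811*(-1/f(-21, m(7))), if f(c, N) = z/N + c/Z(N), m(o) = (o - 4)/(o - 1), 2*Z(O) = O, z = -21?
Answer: -5016908/131481 ≈ -38.157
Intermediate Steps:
Z(O) = O/2
m(o) = (-4 + o)/(-1 + o)
f(c, N) = -21/N + 2*c/N (f(c, N) = -21/N + c/((N/2)) = -21/N + c*(2/N) = -21/N + 2*c/N)
107/4174 - 4811*(-1/f(-21, m(7))) = 107/4174 - 4811*(-(-4 + 7)/((-1 + 7)*(-21 + 2*(-21)))) = 107*(1/4174) - 4811*(-1/(2*(-21 - 42))) = 107/4174 - 4811/((-(-63)/((⅙)*3))) = 107/4174 - 4811/((-(-63)/½)) = 107/4174 - 4811/((-2*(-63))) = 107/4174 - 4811/((-1*(-126))) = 107/4174 - 4811/126 = -5016908/131481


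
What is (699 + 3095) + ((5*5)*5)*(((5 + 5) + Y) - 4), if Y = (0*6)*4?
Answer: 4544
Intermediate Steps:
Y = 0 (Y = 0*4 = 0)
(699 + 3095) + ((5*5)*5)*(((5 + 5) + Y) - 4) = (699 + 3095) + ((5*5)*5)*(((5 + 5) + 0) - 4) = 3794 + (25*5)*((10 + 0) - 4) = 3794 + 125*(10 - 4) = 3794 + 125*6 = 3794 + 750 = 4544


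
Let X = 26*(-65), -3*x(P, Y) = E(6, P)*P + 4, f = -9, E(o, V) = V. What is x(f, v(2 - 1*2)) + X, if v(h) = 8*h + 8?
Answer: -5155/3 ≈ -1718.3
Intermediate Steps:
v(h) = 8 + 8*h
x(P, Y) = -4/3 - P**2/3 (x(P, Y) = -(P*P + 4)/3 = -(P**2 + 4)/3 = -(4 + P**2)/3 = -4/3 - P**2/3)
X = -1690
x(f, v(2 - 1*2)) + X = (-4/3 - 1/3*(-9)**2) - 1690 = (-4/3 - 1/3*81) - 1690 = (-4/3 - 27) - 1690 = -85/3 - 1690 = -5155/3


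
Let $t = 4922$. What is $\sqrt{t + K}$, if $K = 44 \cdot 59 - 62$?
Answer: $4 \sqrt{466} \approx 86.348$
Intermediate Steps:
$K = 2534$ ($K = 2596 - 62 = 2534$)
$\sqrt{t + K} = \sqrt{4922 + 2534} = \sqrt{7456} = 4 \sqrt{466}$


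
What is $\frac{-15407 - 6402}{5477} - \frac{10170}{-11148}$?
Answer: $- \frac{31237607}{10176266} \approx -3.0697$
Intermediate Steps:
$\frac{-15407 - 6402}{5477} - \frac{10170}{-11148} = \left(-15407 - 6402\right) \frac{1}{5477} - - \frac{1695}{1858} = \left(-21809\right) \frac{1}{5477} + \frac{1695}{1858} = - \frac{21809}{5477} + \frac{1695}{1858} = - \frac{31237607}{10176266}$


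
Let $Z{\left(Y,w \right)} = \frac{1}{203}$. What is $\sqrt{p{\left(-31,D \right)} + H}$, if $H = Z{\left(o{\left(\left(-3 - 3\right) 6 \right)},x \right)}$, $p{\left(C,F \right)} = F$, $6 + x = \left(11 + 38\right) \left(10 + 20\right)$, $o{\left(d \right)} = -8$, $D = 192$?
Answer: $\frac{\sqrt{7912331}}{203} \approx 13.857$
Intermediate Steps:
$x = 1464$ ($x = -6 + \left(11 + 38\right) \left(10 + 20\right) = -6 + 49 \cdot 30 = -6 + 1470 = 1464$)
$Z{\left(Y,w \right)} = \frac{1}{203}$
$H = \frac{1}{203} \approx 0.0049261$
$\sqrt{p{\left(-31,D \right)} + H} = \sqrt{192 + \frac{1}{203}} = \sqrt{\frac{38977}{203}} = \frac{\sqrt{7912331}}{203}$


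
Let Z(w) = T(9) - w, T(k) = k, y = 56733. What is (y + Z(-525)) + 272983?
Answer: 330250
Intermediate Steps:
Z(w) = 9 - w
(y + Z(-525)) + 272983 = (56733 + (9 - 1*(-525))) + 272983 = (56733 + (9 + 525)) + 272983 = (56733 + 534) + 272983 = 57267 + 272983 = 330250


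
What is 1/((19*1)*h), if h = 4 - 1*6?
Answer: -1/38 ≈ -0.026316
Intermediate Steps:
h = -2 (h = 4 - 6 = -2)
1/((19*1)*h) = 1/((19*1)*(-2)) = 1/(19*(-2)) = 1/(-38) = -1/38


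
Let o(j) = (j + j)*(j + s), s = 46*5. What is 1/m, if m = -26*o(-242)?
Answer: -1/151008 ≈ -6.6222e-6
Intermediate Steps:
s = 230
o(j) = 2*j*(230 + j) (o(j) = (j + j)*(j + 230) = (2*j)*(230 + j) = 2*j*(230 + j))
m = -151008 (m = -52*(-242)*(230 - 242) = -52*(-242)*(-12) = -26*5808 = -151008)
1/m = 1/(-151008) = -1/151008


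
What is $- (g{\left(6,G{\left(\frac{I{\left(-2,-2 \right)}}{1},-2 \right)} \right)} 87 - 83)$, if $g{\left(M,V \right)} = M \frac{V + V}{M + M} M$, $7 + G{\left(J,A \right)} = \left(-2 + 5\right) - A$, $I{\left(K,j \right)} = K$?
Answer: $1127$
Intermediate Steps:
$G{\left(J,A \right)} = -4 - A$ ($G{\left(J,A \right)} = -7 - \left(-3 + A\right) = -4 - A$)
$g{\left(M,V \right)} = M V$ ($g{\left(M,V \right)} = M \frac{2 V}{2 M} M = M 2 V \frac{1}{2 M} M = M \frac{V}{M} M = V M = M V$)
$- (g{\left(6,G{\left(\frac{I{\left(-2,-2 \right)}}{1},-2 \right)} \right)} 87 - 83) = - (6 \left(-4 - -2\right) 87 - 83) = - (6 \left(-4 + 2\right) 87 - 83) = - (6 \left(-2\right) 87 - 83) = - (\left(-12\right) 87 - 83) = - (-1044 - 83) = \left(-1\right) \left(-1127\right) = 1127$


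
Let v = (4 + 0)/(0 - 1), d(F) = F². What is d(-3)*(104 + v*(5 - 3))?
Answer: 864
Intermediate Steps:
v = -4 (v = 4/(-1) = 4*(-1) = -4)
d(-3)*(104 + v*(5 - 3)) = (-3)²*(104 - 4*(5 - 3)) = 9*(104 - 4*2) = 9*(104 - 8) = 9*96 = 864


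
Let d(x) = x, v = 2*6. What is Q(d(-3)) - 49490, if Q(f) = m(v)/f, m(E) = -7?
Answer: -148463/3 ≈ -49488.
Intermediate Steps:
v = 12
Q(f) = -7/f
Q(d(-3)) - 49490 = -7/(-3) - 49490 = -7*(-1/3) - 49490 = 7/3 - 49490 = -148463/3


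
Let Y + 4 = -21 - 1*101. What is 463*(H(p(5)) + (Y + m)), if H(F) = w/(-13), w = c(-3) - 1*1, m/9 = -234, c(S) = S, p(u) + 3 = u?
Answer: -13432556/13 ≈ -1.0333e+6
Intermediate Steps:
p(u) = -3 + u
m = -2106 (m = 9*(-234) = -2106)
Y = -126 (Y = -4 + (-21 - 1*101) = -4 + (-21 - 101) = -4 - 122 = -126)
w = -4 (w = -3 - 1*1 = -3 - 1 = -4)
H(F) = 4/13 (H(F) = -4/(-13) = -4*(-1/13) = 4/13)
463*(H(p(5)) + (Y + m)) = 463*(4/13 + (-126 - 2106)) = 463*(4/13 - 2232) = 463*(-29012/13) = -13432556/13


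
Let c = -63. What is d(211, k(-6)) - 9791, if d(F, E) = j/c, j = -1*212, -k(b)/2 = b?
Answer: -616621/63 ≈ -9787.6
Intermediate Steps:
k(b) = -2*b
j = -212
d(F, E) = 212/63 (d(F, E) = -212/(-63) = -212*(-1/63) = 212/63)
d(211, k(-6)) - 9791 = 212/63 - 9791 = -616621/63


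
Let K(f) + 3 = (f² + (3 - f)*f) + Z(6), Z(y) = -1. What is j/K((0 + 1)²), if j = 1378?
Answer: -1378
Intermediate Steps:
K(f) = -4 + f² + f*(3 - f) (K(f) = -3 + ((f² + (3 - f)*f) - 1) = -3 + ((f² + f*(3 - f)) - 1) = -3 + (-1 + f² + f*(3 - f)) = -4 + f² + f*(3 - f))
j/K((0 + 1)²) = 1378/(-4 + 3*(0 + 1)²) = 1378/(-4 + 3*1²) = 1378/(-4 + 3*1) = 1378/(-4 + 3) = 1378/(-1) = 1378*(-1) = -1378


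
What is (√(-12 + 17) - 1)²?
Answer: (1 - √5)² ≈ 1.5279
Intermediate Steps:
(√(-12 + 17) - 1)² = (√5 - 1)² = (-1 + √5)²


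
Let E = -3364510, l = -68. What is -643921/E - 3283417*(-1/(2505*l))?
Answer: -1093740382753/57311063340 ≈ -19.084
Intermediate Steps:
-643921/E - 3283417*(-1/(2505*l)) = -643921/(-3364510) - 3283417/((-68*(-2505))) = -643921*(-1/3364510) - 3283417/170340 = 643921/3364510 - 3283417*1/170340 = 643921/3364510 - 3283417/170340 = -1093740382753/57311063340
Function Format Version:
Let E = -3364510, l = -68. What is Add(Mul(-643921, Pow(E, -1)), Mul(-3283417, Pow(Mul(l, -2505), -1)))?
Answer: Rational(-1093740382753, 57311063340) ≈ -19.084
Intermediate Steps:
Add(Mul(-643921, Pow(E, -1)), Mul(-3283417, Pow(Mul(l, -2505), -1))) = Add(Mul(-643921, Pow(-3364510, -1)), Mul(-3283417, Pow(Mul(-68, -2505), -1))) = Add(Mul(-643921, Rational(-1, 3364510)), Mul(-3283417, Pow(170340, -1))) = Add(Rational(643921, 3364510), Mul(-3283417, Rational(1, 170340))) = Add(Rational(643921, 3364510), Rational(-3283417, 170340)) = Rational(-1093740382753, 57311063340)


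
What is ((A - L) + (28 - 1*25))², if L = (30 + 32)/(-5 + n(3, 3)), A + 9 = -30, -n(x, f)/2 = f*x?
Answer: 586756/529 ≈ 1109.2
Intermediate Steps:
n(x, f) = -2*f*x
A = -39 (A = -9 - 30 = -39)
L = -62/23 (L = (30 + 32)/(-5 - 2*3*3) = 62/(-5 - 18) = 62/(-23) = 62*(-1/23) = -62/23 ≈ -2.6957)
((A - L) + (28 - 1*25))² = ((-39 - 1*(-62/23)) + (28 - 1*25))² = ((-39 + 62/23) + (28 - 25))² = (-835/23 + 3)² = (-766/23)² = 586756/529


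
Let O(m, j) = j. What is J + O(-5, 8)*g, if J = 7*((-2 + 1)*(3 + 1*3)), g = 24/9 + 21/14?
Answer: -26/3 ≈ -8.6667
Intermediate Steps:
g = 25/6 (g = 24*(⅑) + 21*(1/14) = 8/3 + 3/2 = 25/6 ≈ 4.1667)
J = -42 (J = 7*(-(3 + 3)) = 7*(-1*6) = 7*(-6) = -42)
J + O(-5, 8)*g = -42 + 8*(25/6) = -42 + 100/3 = -26/3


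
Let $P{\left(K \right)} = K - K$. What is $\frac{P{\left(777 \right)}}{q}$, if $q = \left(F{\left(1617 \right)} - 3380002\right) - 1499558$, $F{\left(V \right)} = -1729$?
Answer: $0$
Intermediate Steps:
$P{\left(K \right)} = 0$
$q = -4881289$ ($q = \left(-1729 - 3380002\right) - 1499558 = -3381731 - 1499558 = -4881289$)
$\frac{P{\left(777 \right)}}{q} = \frac{0}{-4881289} = 0 \left(- \frac{1}{4881289}\right) = 0$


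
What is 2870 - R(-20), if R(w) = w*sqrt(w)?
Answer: 2870 + 40*I*sqrt(5) ≈ 2870.0 + 89.443*I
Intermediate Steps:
R(w) = w**(3/2)
2870 - R(-20) = 2870 - (-20)**(3/2) = 2870 - (-40)*I*sqrt(5) = 2870 + 40*I*sqrt(5)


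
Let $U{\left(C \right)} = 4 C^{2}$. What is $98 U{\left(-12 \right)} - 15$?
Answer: $56433$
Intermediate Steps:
$98 U{\left(-12 \right)} - 15 = 98 \cdot 4 \left(-12\right)^{2} - 15 = 98 \cdot 4 \cdot 144 - 15 = 98 \cdot 576 - 15 = 56448 - 15 = 56433$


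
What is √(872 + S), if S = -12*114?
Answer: 4*I*√31 ≈ 22.271*I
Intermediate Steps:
S = -1368
√(872 + S) = √(872 - 1368) = √(-496) = 4*I*√31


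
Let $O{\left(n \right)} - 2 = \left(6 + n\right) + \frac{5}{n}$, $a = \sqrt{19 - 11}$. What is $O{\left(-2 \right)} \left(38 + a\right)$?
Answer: $133 + 7 \sqrt{2} \approx 142.9$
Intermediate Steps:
$a = 2 \sqrt{2}$ ($a = \sqrt{8} = 2 \sqrt{2} \approx 2.8284$)
$O{\left(n \right)} = 8 + n + \frac{5}{n}$ ($O{\left(n \right)} = 2 + \left(\left(6 + n\right) + \frac{5}{n}\right) = 2 + \left(6 + n + \frac{5}{n}\right) = 8 + n + \frac{5}{n}$)
$O{\left(-2 \right)} \left(38 + a\right) = \left(8 - 2 + \frac{5}{-2}\right) \left(38 + 2 \sqrt{2}\right) = \left(8 - 2 + 5 \left(- \frac{1}{2}\right)\right) \left(38 + 2 \sqrt{2}\right) = \left(8 - 2 - \frac{5}{2}\right) \left(38 + 2 \sqrt{2}\right) = \frac{7 \left(38 + 2 \sqrt{2}\right)}{2} = 133 + 7 \sqrt{2}$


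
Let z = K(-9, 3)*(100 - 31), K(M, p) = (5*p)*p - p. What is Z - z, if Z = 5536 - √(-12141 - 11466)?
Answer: 2638 - 3*I*√2623 ≈ 2638.0 - 153.65*I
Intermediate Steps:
K(M, p) = -p + 5*p² (K(M, p) = 5*p² - p = -p + 5*p²)
z = 2898 (z = (3*(-1 + 5*3))*(100 - 31) = (3*(-1 + 15))*69 = (3*14)*69 = 42*69 = 2898)
Z = 5536 - 3*I*√2623 (Z = 5536 - √(-23607) = 5536 - 3*I*√2623 ≈ 5536.0 - 153.65*I)
Z - z = (5536 - 3*I*√2623) - 1*2898 = (5536 - 3*I*√2623) - 2898 = 2638 - 3*I*√2623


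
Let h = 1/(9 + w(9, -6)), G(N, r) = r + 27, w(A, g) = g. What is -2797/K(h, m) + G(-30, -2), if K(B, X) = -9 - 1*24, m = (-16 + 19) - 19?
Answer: 3622/33 ≈ 109.76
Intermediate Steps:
m = -16 (m = 3 - 19 = -16)
G(N, r) = 27 + r
h = ⅓ (h = 1/(9 - 6) = 1/3 = ⅓ ≈ 0.33333)
K(B, X) = -33 (K(B, X) = -9 - 24 = -33)
-2797/K(h, m) + G(-30, -2) = -2797/(-33) + (27 - 2) = -2797*(-1/33) + 25 = 2797/33 + 25 = 3622/33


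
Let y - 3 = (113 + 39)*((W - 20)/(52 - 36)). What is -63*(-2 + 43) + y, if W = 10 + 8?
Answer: -2599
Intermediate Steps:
W = 18
y = -16 (y = 3 + (113 + 39)*((18 - 20)/(52 - 36)) = 3 + 152*(-2/16) = 3 + 152*(-2*1/16) = 3 + 152*(-1/8) = 3 - 19 = -16)
-63*(-2 + 43) + y = -63*(-2 + 43) - 16 = -63*41 - 16 = -2583 - 16 = -2599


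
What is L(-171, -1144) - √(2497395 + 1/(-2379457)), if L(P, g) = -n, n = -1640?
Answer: 1640 - √14139790007443438898/2379457 ≈ 59.685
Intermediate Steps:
L(P, g) = 1640 (L(P, g) = -1*(-1640) = 1640)
L(-171, -1144) - √(2497395 + 1/(-2379457)) = 1640 - √(2497395 + 1/(-2379457)) = 1640 - √(2497395 - 1/2379457) = 1640 - √(5942444014514/2379457) = 1640 - √14139790007443438898/2379457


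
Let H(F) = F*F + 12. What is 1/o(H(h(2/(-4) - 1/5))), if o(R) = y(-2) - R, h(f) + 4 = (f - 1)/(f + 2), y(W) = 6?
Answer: -169/5775 ≈ -0.029264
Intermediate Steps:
h(f) = -4 + (-1 + f)/(2 + f) (h(f) = -4 + (f - 1)/(f + 2) = -4 + (-1 + f)/(2 + f))
H(F) = 12 + F² (H(F) = F² + 12 = 12 + F²)
o(R) = 6 - R
1/o(H(h(2/(-4) - 1/5))) = 1/(6 - (12 + (3*(-3 - (2/(-4) - 1/5))/(2 + (2/(-4) - 1/5)))²)) = 1/(6 - (12 + (3*(-3 - (2*(-¼) - 1*⅕))/(2 + (2*(-¼) - 1*⅕)))²)) = 1/(6 - (12 + (3*(-3 - (-½ - ⅕))/(2 + (-½ - ⅕)))²)) = 1/(6 - (12 + (3*(-3 - 1*(-7/10))/(2 - 7/10))²)) = 1/(6 - (12 + (3*(-3 + 7/10)/(13/10))²)) = 1/(6 - (12 + (3*(10/13)*(-23/10))²)) = 1/(6 - (12 + (-69/13)²)) = 1/(6 - (12 + 4761/169)) = 1/(6 - 1*6789/169) = 1/(6 - 6789/169) = 1/(-5775/169) = -169/5775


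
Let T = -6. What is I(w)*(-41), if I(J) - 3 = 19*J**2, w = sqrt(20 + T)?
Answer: -11029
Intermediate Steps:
w = sqrt(14) (w = sqrt(20 - 6) = sqrt(14) ≈ 3.7417)
I(J) = 3 + 19*J**2
I(w)*(-41) = (3 + 19*(sqrt(14))**2)*(-41) = (3 + 19*14)*(-41) = (3 + 266)*(-41) = 269*(-41) = -11029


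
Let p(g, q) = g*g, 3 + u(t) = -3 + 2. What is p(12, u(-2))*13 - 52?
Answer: 1820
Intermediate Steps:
u(t) = -4 (u(t) = -3 + (-3 + 2) = -3 - 1 = -4)
p(g, q) = g²
p(12, u(-2))*13 - 52 = 12²*13 - 52 = 144*13 - 52 = 1872 - 52 = 1820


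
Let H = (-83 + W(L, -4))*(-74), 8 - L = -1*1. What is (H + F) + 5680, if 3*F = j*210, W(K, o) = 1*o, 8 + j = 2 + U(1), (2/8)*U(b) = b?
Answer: 11978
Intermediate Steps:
L = 9 (L = 8 - (-1) = 8 - 1*(-1) = 8 + 1 = 9)
U(b) = 4*b
j = -2 (j = -8 + (2 + 4*1) = -8 + (2 + 4) = -8 + 6 = -2)
W(K, o) = o
F = -140 (F = (-2*210)/3 = (1/3)*(-420) = -140)
H = 6438 (H = (-83 - 4)*(-74) = -87*(-74) = 6438)
(H + F) + 5680 = (6438 - 140) + 5680 = 6298 + 5680 = 11978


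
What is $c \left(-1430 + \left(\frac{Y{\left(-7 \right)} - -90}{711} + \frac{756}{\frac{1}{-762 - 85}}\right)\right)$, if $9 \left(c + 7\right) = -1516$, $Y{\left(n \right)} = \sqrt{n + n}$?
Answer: $\frac{80054017852}{711} - \frac{1579 i \sqrt{14}}{6399} \approx 1.1259 \cdot 10^{8} - 0.92328 i$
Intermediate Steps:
$Y{\left(n \right)} = \sqrt{2} \sqrt{n}$ ($Y{\left(n \right)} = \sqrt{2 n} = \sqrt{2} \sqrt{n}$)
$c = - \frac{1579}{9}$ ($c = -7 + \frac{1}{9} \left(-1516\right) = -7 - \frac{1516}{9} = - \frac{1579}{9} \approx -175.44$)
$c \left(-1430 + \left(\frac{Y{\left(-7 \right)} - -90}{711} + \frac{756}{\frac{1}{-762 - 85}}\right)\right) = - \frac{1579 \left(-1430 + \left(\frac{\sqrt{2} \sqrt{-7} - -90}{711} + \frac{756}{\frac{1}{-762 - 85}}\right)\right)}{9} = - \frac{1579 \left(-1430 + \left(\left(\sqrt{2} i \sqrt{7} + 90\right) \frac{1}{711} + \frac{756}{\frac{1}{-847}}\right)\right)}{9} = - \frac{1579 \left(-1430 + \left(\left(i \sqrt{14} + 90\right) \frac{1}{711} + \frac{756}{- \frac{1}{847}}\right)\right)}{9} = - \frac{1579 \left(-1430 + \left(\left(90 + i \sqrt{14}\right) \frac{1}{711} + 756 \left(-847\right)\right)\right)}{9} = - \frac{1579 \left(-1430 - \left(\frac{50586218}{79} - \frac{i \sqrt{14}}{711}\right)\right)}{9} = - \frac{1579 \left(- \frac{50699188}{79} + \frac{i \sqrt{14}}{711}\right)}{9} = \frac{80054017852}{711} - \frac{1579 i \sqrt{14}}{6399}$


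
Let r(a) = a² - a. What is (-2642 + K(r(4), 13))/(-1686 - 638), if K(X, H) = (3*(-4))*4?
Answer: 1345/1162 ≈ 1.1575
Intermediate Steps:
K(X, H) = -48 (K(X, H) = -12*4 = -48)
(-2642 + K(r(4), 13))/(-1686 - 638) = (-2642 - 48)/(-1686 - 638) = -2690/(-2324) = -2690*(-1/2324) = 1345/1162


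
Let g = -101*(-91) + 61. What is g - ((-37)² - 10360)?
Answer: 18243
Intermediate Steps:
g = 9252 (g = 9191 + 61 = 9252)
g - ((-37)² - 10360) = 9252 - ((-37)² - 10360) = 9252 - (1369 - 10360) = 9252 - 1*(-8991) = 9252 + 8991 = 18243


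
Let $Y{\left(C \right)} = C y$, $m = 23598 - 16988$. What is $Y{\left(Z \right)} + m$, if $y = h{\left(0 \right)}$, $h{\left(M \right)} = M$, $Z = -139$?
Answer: $6610$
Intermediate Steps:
$m = 6610$ ($m = 23598 - 16988 = 6610$)
$y = 0$
$Y{\left(C \right)} = 0$ ($Y{\left(C \right)} = C 0 = 0$)
$Y{\left(Z \right)} + m = 0 + 6610 = 6610$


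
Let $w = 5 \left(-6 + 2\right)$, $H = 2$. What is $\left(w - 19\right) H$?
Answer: $-78$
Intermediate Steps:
$w = -20$ ($w = 5 \left(-4\right) = -20$)
$\left(w - 19\right) H = \left(-20 - 19\right) 2 = \left(-39\right) 2 = -78$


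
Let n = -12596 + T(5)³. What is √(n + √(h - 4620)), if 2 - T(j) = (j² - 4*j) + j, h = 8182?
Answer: √(-13108 + √3562) ≈ 114.23*I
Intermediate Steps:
T(j) = 2 - j² + 3*j (T(j) = 2 - ((j² - 4*j) + j) = 2 - (j² - 3*j) = 2 + (-j² + 3*j) = 2 - j² + 3*j)
n = -13108 (n = -12596 + (2 - 1*5² + 3*5)³ = -12596 + (2 - 1*25 + 15)³ = -12596 + (2 - 25 + 15)³ = -12596 + (-8)³ = -12596 - 512 = -13108)
√(n + √(h - 4620)) = √(-13108 + √(8182 - 4620)) = √(-13108 + √3562)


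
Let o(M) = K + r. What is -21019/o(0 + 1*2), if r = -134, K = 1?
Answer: 21019/133 ≈ 158.04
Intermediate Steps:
o(M) = -133 (o(M) = 1 - 134 = -133)
-21019/o(0 + 1*2) = -21019/(-133) = -21019*(-1/133) = 21019/133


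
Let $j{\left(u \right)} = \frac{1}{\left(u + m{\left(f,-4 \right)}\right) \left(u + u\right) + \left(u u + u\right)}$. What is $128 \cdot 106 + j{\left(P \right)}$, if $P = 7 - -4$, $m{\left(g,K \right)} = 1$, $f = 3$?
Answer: $\frac{5372929}{396} \approx 13568.0$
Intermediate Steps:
$P = 11$ ($P = 7 + 4 = 11$)
$j{\left(u \right)} = \frac{1}{u + u^{2} + 2 u \left(1 + u\right)}$ ($j{\left(u \right)} = \frac{1}{\left(u + 1\right) \left(u + u\right) + \left(u u + u\right)} = \frac{1}{\left(1 + u\right) 2 u + \left(u^{2} + u\right)} = \frac{1}{2 u \left(1 + u\right) + \left(u + u^{2}\right)} = \frac{1}{u + u^{2} + 2 u \left(1 + u\right)}$)
$128 \cdot 106 + j{\left(P \right)} = 128 \cdot 106 + \frac{1}{3 \cdot 11 \left(1 + 11\right)} = 13568 + \frac{1}{3} \cdot \frac{1}{11} \cdot \frac{1}{12} = 13568 + \frac{1}{396} = \frac{5372929}{396}$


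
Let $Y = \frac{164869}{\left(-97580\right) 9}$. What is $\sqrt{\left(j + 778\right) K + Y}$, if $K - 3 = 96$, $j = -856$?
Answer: $\frac{i \sqrt{165441516001055}}{146370} \approx 87.876 i$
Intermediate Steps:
$K = 99$ ($K = 3 + 96 = 99$)
$Y = - \frac{164869}{878220}$ ($Y = \frac{164869}{-878220} = 164869 \left(- \frac{1}{878220}\right) = - \frac{164869}{878220} \approx -0.18773$)
$\sqrt{\left(j + 778\right) K + Y} = \sqrt{\left(-856 + 778\right) 99 - \frac{164869}{878220}} = \sqrt{\left(-78\right) 99 - \frac{164869}{878220}} = \sqrt{-7722 - \frac{164869}{878220}} = \sqrt{- \frac{6781779709}{878220}} = \frac{i \sqrt{165441516001055}}{146370}$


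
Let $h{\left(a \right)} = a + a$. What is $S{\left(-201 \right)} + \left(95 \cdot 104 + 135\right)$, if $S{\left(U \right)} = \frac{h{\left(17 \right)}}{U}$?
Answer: $\frac{2012981}{201} \approx 10015.0$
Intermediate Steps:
$h{\left(a \right)} = 2 a$
$S{\left(U \right)} = \frac{34}{U}$ ($S{\left(U \right)} = \frac{2 \cdot 17}{U} = \frac{34}{U}$)
$S{\left(-201 \right)} + \left(95 \cdot 104 + 135\right) = \frac{34}{-201} + \left(95 \cdot 104 + 135\right) = 34 \left(- \frac{1}{201}\right) + \left(9880 + 135\right) = - \frac{34}{201} + 10015 = \frac{2012981}{201}$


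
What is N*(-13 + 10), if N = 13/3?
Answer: -13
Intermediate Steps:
N = 13/3 (N = 13*(⅓) = 13/3 ≈ 4.3333)
N*(-13 + 10) = 13*(-13 + 10)/3 = (13/3)*(-3) = -13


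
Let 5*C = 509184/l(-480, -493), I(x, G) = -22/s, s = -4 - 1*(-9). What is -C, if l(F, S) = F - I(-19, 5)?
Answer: 254592/1189 ≈ 214.12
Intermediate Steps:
s = 5 (s = -4 + 9 = 5)
I(x, G) = -22/5
l(F, S) = 22/5 + F (l(F, S) = F - 1*(-22/5) = F + 22/5 = 22/5 + F)
C = -254592/1189 (C = (509184/(22/5 - 480))/5 = (509184/(-2378/5))/5 = (509184*(-5/2378))/5 = (⅕)*(-1272960/1189) = -254592/1189 ≈ -214.12)
-C = -1*(-254592/1189) = 254592/1189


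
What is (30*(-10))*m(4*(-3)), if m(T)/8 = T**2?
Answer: -345600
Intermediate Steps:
m(T) = 8*T**2
(30*(-10))*m(4*(-3)) = (30*(-10))*(8*(4*(-3))**2) = -2400*(-12)**2 = -2400*144 = -300*1152 = -345600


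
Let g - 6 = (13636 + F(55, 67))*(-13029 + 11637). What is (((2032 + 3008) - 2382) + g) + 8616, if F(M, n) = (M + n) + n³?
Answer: -437801952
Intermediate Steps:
F(M, n) = M + n + n³
g = -437813226 (g = 6 + (13636 + (55 + 67 + 67³))*(-13029 + 11637) = 6 + (13636 + (55 + 67 + 300763))*(-1392) = 6 + (13636 + 300885)*(-1392) = 6 + 314521*(-1392) = 6 - 437813232 = -437813226)
(((2032 + 3008) - 2382) + g) + 8616 = (((2032 + 3008) - 2382) - 437813226) + 8616 = ((5040 - 2382) - 437813226) + 8616 = (2658 - 437813226) + 8616 = -437810568 + 8616 = -437801952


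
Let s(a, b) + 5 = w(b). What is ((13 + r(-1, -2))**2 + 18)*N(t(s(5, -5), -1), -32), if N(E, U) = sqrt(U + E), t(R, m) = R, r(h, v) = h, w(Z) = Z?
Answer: 162*I*sqrt(42) ≈ 1049.9*I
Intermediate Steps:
s(a, b) = -5 + b
N(E, U) = sqrt(E + U)
((13 + r(-1, -2))**2 + 18)*N(t(s(5, -5), -1), -32) = ((13 - 1)**2 + 18)*sqrt((-5 - 5) - 32) = (12**2 + 18)*sqrt(-10 - 32) = (144 + 18)*sqrt(-42) = 162*(I*sqrt(42)) = 162*I*sqrt(42)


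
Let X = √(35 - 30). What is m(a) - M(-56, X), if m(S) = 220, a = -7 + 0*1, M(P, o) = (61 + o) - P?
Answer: 103 - √5 ≈ 100.76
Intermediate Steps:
X = √5 ≈ 2.2361
M(P, o) = 61 + o - P
a = -7 (a = -7 + 0 = -7)
m(a) - M(-56, X) = 220 - (61 + √5 - 1*(-56)) = 220 - (61 + √5 + 56) = 220 - (117 + √5) = 220 + (-117 - √5) = 103 - √5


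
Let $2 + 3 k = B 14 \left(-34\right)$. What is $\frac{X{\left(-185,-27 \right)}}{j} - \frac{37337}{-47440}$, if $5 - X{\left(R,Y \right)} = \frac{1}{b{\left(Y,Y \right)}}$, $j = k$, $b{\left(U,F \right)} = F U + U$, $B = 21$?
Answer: $\frac{21796159831}{27746849520} \approx 0.78554$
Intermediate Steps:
$k = - \frac{9998}{3}$ ($k = - \frac{2}{3} + \frac{21 \cdot 14 \left(-34\right)}{3} = - \frac{2}{3} + \frac{294 \left(-34\right)}{3} = - \frac{2}{3} + \frac{1}{3} \left(-9996\right) = - \frac{2}{3} - 3332 = - \frac{9998}{3} \approx -3332.7$)
$b{\left(U,F \right)} = U + F U$
$j = - \frac{9998}{3} \approx -3332.7$
$X{\left(R,Y \right)} = 5 - \frac{1}{Y \left(1 + Y\right)}$
$\frac{X{\left(-185,-27 \right)}}{j} - \frac{37337}{-47440} = \frac{5 - \frac{1}{\left(-27\right) \left(1 - 27\right)}}{- \frac{9998}{3}} - \frac{37337}{-47440} = \left(5 - - \frac{1}{27 \left(-26\right)}\right) \left(- \frac{3}{9998}\right) - - \frac{37337}{47440} = \left(5 - \left(- \frac{1}{27}\right) \left(- \frac{1}{26}\right)\right) \left(- \frac{3}{9998}\right) + \frac{37337}{47440} = \left(5 - \frac{1}{702}\right) \left(- \frac{3}{9998}\right) + \frac{37337}{47440} = \frac{3509}{702} \left(- \frac{3}{9998}\right) + \frac{37337}{47440} = - \frac{3509}{2339532} + \frac{37337}{47440} = \frac{21796159831}{27746849520}$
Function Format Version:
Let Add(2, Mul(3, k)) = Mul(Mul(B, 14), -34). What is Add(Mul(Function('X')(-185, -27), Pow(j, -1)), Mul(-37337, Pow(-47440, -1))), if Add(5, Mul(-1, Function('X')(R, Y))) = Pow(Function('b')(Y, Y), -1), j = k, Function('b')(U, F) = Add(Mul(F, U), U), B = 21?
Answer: Rational(21796159831, 27746849520) ≈ 0.78554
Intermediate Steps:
k = Rational(-9998, 3) (k = Add(Rational(-2, 3), Mul(Rational(1, 3), Mul(Mul(21, 14), -34))) = Add(Rational(-2, 3), Mul(Rational(1, 3), Mul(294, -34))) = Add(Rational(-2, 3), Mul(Rational(1, 3), -9996)) = Add(Rational(-2, 3), -3332) = Rational(-9998, 3) ≈ -3332.7)
Function('b')(U, F) = Add(U, Mul(F, U))
j = Rational(-9998, 3) ≈ -3332.7
Function('X')(R, Y) = Add(5, Mul(-1, Pow(Y, -1), Pow(Add(1, Y), -1))) (Function('X')(R, Y) = Add(5, Mul(-1, Pow(Mul(Y, Add(1, Y)), -1))) = Add(5, Mul(-1, Mul(Pow(Y, -1), Pow(Add(1, Y), -1)))) = Add(5, Mul(-1, Pow(Y, -1), Pow(Add(1, Y), -1))))
Add(Mul(Function('X')(-185, -27), Pow(j, -1)), Mul(-37337, Pow(-47440, -1))) = Add(Mul(Add(5, Mul(-1, Pow(-27, -1), Pow(Add(1, -27), -1))), Pow(Rational(-9998, 3), -1)), Mul(-37337, Pow(-47440, -1))) = Add(Mul(Add(5, Mul(-1, Rational(-1, 27), Pow(-26, -1))), Rational(-3, 9998)), Mul(-37337, Rational(-1, 47440))) = Add(Mul(Add(5, Mul(-1, Rational(-1, 27), Rational(-1, 26))), Rational(-3, 9998)), Rational(37337, 47440)) = Add(Mul(Add(5, Rational(-1, 702)), Rational(-3, 9998)), Rational(37337, 47440)) = Add(Mul(Rational(3509, 702), Rational(-3, 9998)), Rational(37337, 47440)) = Add(Rational(-3509, 2339532), Rational(37337, 47440)) = Rational(21796159831, 27746849520)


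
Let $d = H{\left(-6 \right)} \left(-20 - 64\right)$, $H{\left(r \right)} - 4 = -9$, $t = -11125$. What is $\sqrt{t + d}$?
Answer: $i \sqrt{10705} \approx 103.46 i$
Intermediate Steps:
$H{\left(r \right)} = -5$ ($H{\left(r \right)} = 4 - 9 = -5$)
$d = 420$ ($d = - 5 \left(-20 - 64\right) = \left(-5\right) \left(-84\right) = 420$)
$\sqrt{t + d} = \sqrt{-11125 + 420} = \sqrt{-10705} = i \sqrt{10705}$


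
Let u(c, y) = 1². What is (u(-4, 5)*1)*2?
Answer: 2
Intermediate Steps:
u(c, y) = 1
(u(-4, 5)*1)*2 = (1*1)*2 = 1*2 = 2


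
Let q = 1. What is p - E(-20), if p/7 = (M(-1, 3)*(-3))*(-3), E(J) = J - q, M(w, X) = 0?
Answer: 21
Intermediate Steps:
E(J) = -1 + J (E(J) = J - 1*1 = J - 1 = -1 + J)
p = 0 (p = 7*((0*(-3))*(-3)) = 7*(0*(-3)) = 7*0 = 0)
p - E(-20) = 0 - (-1 - 20) = 0 - 1*(-21) = 0 + 21 = 21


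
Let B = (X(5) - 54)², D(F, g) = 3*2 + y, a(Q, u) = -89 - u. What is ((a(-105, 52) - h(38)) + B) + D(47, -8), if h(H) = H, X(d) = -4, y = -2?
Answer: 3189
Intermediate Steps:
D(F, g) = 4 (D(F, g) = 3*2 - 2 = 6 - 2 = 4)
B = 3364 (B = (-4 - 54)² = (-58)² = 3364)
((a(-105, 52) - h(38)) + B) + D(47, -8) = (((-89 - 1*52) - 1*38) + 3364) + 4 = (((-89 - 52) - 38) + 3364) + 4 = ((-141 - 38) + 3364) + 4 = (-179 + 3364) + 4 = 3185 + 4 = 3189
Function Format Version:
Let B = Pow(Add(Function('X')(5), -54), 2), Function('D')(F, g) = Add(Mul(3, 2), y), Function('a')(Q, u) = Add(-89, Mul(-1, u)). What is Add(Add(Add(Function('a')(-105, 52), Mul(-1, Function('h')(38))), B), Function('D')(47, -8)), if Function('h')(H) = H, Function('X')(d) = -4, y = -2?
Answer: 3189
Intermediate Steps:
Function('D')(F, g) = 4 (Function('D')(F, g) = Add(Mul(3, 2), -2) = Add(6, -2) = 4)
B = 3364 (B = Pow(Add(-4, -54), 2) = Pow(-58, 2) = 3364)
Add(Add(Add(Function('a')(-105, 52), Mul(-1, Function('h')(38))), B), Function('D')(47, -8)) = Add(Add(Add(Add(-89, Mul(-1, 52)), Mul(-1, 38)), 3364), 4) = Add(Add(Add(Add(-89, -52), -38), 3364), 4) = Add(Add(Add(-141, -38), 3364), 4) = Add(Add(-179, 3364), 4) = Add(3185, 4) = 3189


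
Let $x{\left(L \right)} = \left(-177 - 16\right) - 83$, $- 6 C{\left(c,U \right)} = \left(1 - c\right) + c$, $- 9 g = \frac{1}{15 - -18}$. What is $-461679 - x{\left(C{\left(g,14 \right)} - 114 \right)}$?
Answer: $-461403$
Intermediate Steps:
$g = - \frac{1}{297}$ ($g = - \frac{1}{9 \left(15 - -18\right)} = - \frac{1}{9 \left(15 + 18\right)} = - \frac{1}{9 \cdot 33} = \left(- \frac{1}{9}\right) \frac{1}{33} = - \frac{1}{297} \approx -0.003367$)
$C{\left(c,U \right)} = - \frac{1}{6}$ ($C{\left(c,U \right)} = - \frac{\left(1 - c\right) + c}{6} = \left(- \frac{1}{6}\right) 1 = - \frac{1}{6}$)
$x{\left(L \right)} = -276$ ($x{\left(L \right)} = -193 - 83 = -276$)
$-461679 - x{\left(C{\left(g,14 \right)} - 114 \right)} = -461679 - -276 = -461679 + 276 = -461403$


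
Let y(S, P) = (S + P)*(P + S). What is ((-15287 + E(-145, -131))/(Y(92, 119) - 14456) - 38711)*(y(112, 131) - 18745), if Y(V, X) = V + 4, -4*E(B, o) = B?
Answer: -5600993570403/3590 ≈ -1.5602e+9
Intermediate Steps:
E(B, o) = -B/4
Y(V, X) = 4 + V
y(S, P) = (P + S)**2 (y(S, P) = (P + S)*(P + S) = (P + S)**2)
((-15287 + E(-145, -131))/(Y(92, 119) - 14456) - 38711)*(y(112, 131) - 18745) = ((-15287 - 1/4*(-145))/((4 + 92) - 14456) - 38711)*((131 + 112)**2 - 18745) = ((-15287 + 145/4)/(96 - 14456) - 38711)*(243**2 - 18745) = (-61003/4/(-14360) - 38711)*(59049 - 18745) = (-61003/4*(-1/14360) - 38711)*40304 = (61003/57440 - 38711)*40304 = -2223498837/57440*40304 = -5600993570403/3590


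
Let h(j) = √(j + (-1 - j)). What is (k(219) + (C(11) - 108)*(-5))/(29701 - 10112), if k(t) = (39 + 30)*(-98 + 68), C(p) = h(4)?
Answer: -1530/19589 - 5*I/19589 ≈ -0.078105 - 0.00025525*I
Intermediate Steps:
h(j) = I (h(j) = √(-1) = I)
C(p) = I
k(t) = -2070 (k(t) = 69*(-30) = -2070)
(k(219) + (C(11) - 108)*(-5))/(29701 - 10112) = (-2070 + (I - 108)*(-5))/(29701 - 10112) = (-2070 + (-108 + I)*(-5))/19589 = (-2070 + (540 - 5*I))*(1/19589) = (-1530 - 5*I)*(1/19589) = -1530/19589 - 5*I/19589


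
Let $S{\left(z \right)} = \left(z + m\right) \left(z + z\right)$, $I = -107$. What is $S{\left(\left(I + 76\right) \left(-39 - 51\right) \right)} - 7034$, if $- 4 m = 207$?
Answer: $15272401$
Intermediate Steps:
$m = - \frac{207}{4}$ ($m = \left(- \frac{1}{4}\right) 207 = - \frac{207}{4} \approx -51.75$)
$S{\left(z \right)} = 2 z \left(- \frac{207}{4} + z\right)$ ($S{\left(z \right)} = \left(z - \frac{207}{4}\right) \left(z + z\right) = \left(- \frac{207}{4} + z\right) 2 z = 2 z \left(- \frac{207}{4} + z\right)$)
$S{\left(\left(I + 76\right) \left(-39 - 51\right) \right)} - 7034 = \frac{\left(-107 + 76\right) \left(-39 - 51\right) \left(-207 + 4 \left(-107 + 76\right) \left(-39 - 51\right)\right)}{2} - 7034 = \frac{\left(-31\right) \left(-90\right) \left(-207 + 4 \left(\left(-31\right) \left(-90\right)\right)\right)}{2} - 7034 = \frac{1}{2} \cdot 2790 \left(-207 + 4 \cdot 2790\right) - 7034 = \frac{1}{2} \cdot 2790 \left(-207 + 11160\right) - 7034 = \frac{1}{2} \cdot 2790 \cdot 10953 - 7034 = 15279435 - 7034 = 15272401$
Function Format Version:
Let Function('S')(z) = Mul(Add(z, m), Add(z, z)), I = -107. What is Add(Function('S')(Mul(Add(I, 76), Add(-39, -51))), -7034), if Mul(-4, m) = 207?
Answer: 15272401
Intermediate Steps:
m = Rational(-207, 4) (m = Mul(Rational(-1, 4), 207) = Rational(-207, 4) ≈ -51.750)
Function('S')(z) = Mul(2, z, Add(Rational(-207, 4), z)) (Function('S')(z) = Mul(Add(z, Rational(-207, 4)), Add(z, z)) = Mul(Add(Rational(-207, 4), z), Mul(2, z)) = Mul(2, z, Add(Rational(-207, 4), z)))
Add(Function('S')(Mul(Add(I, 76), Add(-39, -51))), -7034) = Add(Mul(Rational(1, 2), Mul(Add(-107, 76), Add(-39, -51)), Add(-207, Mul(4, Mul(Add(-107, 76), Add(-39, -51))))), -7034) = Add(Mul(Rational(1, 2), Mul(-31, -90), Add(-207, Mul(4, Mul(-31, -90)))), -7034) = Add(Mul(Rational(1, 2), 2790, Add(-207, Mul(4, 2790))), -7034) = Add(Mul(Rational(1, 2), 2790, Add(-207, 11160)), -7034) = Add(Mul(Rational(1, 2), 2790, 10953), -7034) = Add(15279435, -7034) = 15272401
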